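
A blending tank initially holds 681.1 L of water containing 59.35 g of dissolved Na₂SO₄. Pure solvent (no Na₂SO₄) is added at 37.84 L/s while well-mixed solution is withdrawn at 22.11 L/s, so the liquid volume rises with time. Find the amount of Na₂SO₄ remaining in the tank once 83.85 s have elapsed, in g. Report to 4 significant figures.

13.06 g

Total volume: dV/dt = Q_in − Q_out = 15.7300 L/s, so V(t) = 681.1 + 15.7300 t and V(83.85) = 2000.06 L.
Species balance (pure solvent in): dm/dt = −Q_out · m/V(t).
dm/m = −Q_out dt/(V₀ + 15.7300 t); integrating gives ln(m/m₀) = −(Q_out/(Q_in−Q_out)) ln(V/V₀).
m = m₀ (V₀/V)^(Q_out/(Q_in−Q_out)) = 59.35 × (681.1/2000.06)^(1.40559) = 13.0568 g.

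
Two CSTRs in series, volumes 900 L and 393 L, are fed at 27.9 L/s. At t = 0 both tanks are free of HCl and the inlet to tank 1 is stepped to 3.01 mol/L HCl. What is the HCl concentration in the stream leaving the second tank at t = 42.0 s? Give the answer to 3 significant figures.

Time constants: τᵢ = Vᵢ/Q for each well-mixed tank.
τ₁ = 900/27.9 = 32.258 s; τ₂ = 393/27.9 = 14.086 s.
Solving the cascade with C₁(0)=C₂(0)=0 gives C₂(t) = C_in[1 − (τ₁ e^(−t/τ₁) − τ₂ e^(−t/τ₂))/(τ₁ − τ₂)].
At t = 42.0: e^(−t/τ₁) = 0.27199, e^(−t/τ₂) = 0.050708.
C₂ = 3.01·[1 − (32.258·0.27199 − 14.086·0.050708)/(18.172)] = 3.01·0.55649 = 1.6750 mol/L.

1.68 mol/L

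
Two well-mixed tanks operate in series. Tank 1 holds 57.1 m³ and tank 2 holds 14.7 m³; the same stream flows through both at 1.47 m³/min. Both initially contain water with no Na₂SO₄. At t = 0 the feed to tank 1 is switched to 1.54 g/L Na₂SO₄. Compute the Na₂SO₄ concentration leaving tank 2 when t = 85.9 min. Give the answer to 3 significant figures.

1.31 g/L

Species balance on tank i: dCᵢ/dt = (Cᵢ₋₁ − Cᵢ)/τᵢ with τᵢ = Vᵢ/Q.
τ₁ = 57.1/1.47 = 38.844 min; τ₂ = 14.7/1.47 = 10.000 min.
Tank 1: C₁ = C_in(1 − e^(−t/τ₁)). Tank 2 (τ₁ ≠ τ₂): C₂ = C_in[1 − (τ₁ e^(−t/τ₁) − τ₂ e^(−t/τ₂))/(τ₁ − τ₂)].
At t = 85.9: e^(−t/τ₁) = 0.10954, e^(−t/τ₂) = 0.00018596.
C₂ = 1.54·[1 − (38.844·0.10954 − 10.000·0.00018596)/(28.844)] = 1.54·0.85254 = 1.3129 g/L.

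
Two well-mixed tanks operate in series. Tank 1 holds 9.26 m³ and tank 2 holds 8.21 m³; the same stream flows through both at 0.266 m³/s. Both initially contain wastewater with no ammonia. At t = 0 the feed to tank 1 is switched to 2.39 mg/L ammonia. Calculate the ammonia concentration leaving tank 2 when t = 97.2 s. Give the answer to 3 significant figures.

1.90 mg/L

Species balance on tank i: dCᵢ/dt = (Cᵢ₋₁ − Cᵢ)/τᵢ with τᵢ = Vᵢ/Q.
τ₁ = 9.26/0.266 = 34.812 s; τ₂ = 8.21/0.266 = 30.865 s.
Solving the cascade with C₁(0)=C₂(0)=0 gives C₂(t) = C_in[1 − (τ₁ e^(−t/τ₁) − τ₂ e^(−t/τ₂))/(τ₁ − τ₂)].
At t = 97.2: e^(−t/τ₁) = 0.061290, e^(−t/τ₂) = 0.042885.
C₂ = 2.39·[1 − (34.812·0.061290 − 30.865·0.042885)/(3.9474)] = 2.39·0.79480 = 1.8996 mg/L.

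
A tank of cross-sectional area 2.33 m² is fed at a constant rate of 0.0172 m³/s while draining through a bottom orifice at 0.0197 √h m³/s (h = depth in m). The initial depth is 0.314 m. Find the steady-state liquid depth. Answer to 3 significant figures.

0.762 m

A dh/dt = Q_in − 0.0197 √h. Steady state requires inflow = outflow:
Q_in = 0.0197 √h_ss ⇒ √h_ss = 0.0172/0.0197 = 0.87310.
h_ss = 0.87310² = 0.76230 m. (Since h₀ = 0.314 m < h_ss, the level will rise toward this value.)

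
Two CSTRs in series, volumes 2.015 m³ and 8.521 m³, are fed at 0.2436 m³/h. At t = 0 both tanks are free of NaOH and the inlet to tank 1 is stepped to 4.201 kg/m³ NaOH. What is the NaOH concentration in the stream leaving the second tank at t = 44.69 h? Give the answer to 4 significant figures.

Time constants: τᵢ = Vᵢ/Q for each well-mixed tank.
τ₁ = 2.015/0.2436 = 8.27176 h; τ₂ = 8.521/0.2436 = 34.9795 h.
Tank 1: C₁ = C_in(1 − e^(−t/τ₁)). Tank 2 (τ₁ ≠ τ₂): C₂ = C_in[1 − (τ₁ e^(−t/τ₁) − τ₂ e^(−t/τ₂))/(τ₁ − τ₂)].
At t = 44.69: e^(−t/τ₁) = 0.00450431, e^(−t/τ₂) = 0.278704.
C₂ = 4.201·[1 − (8.27176·0.00450431 − 34.9795·0.278704)/(-26.7077)] = 4.201·0.636373 = 2.67340 kg/m³.

2.673 kg/m³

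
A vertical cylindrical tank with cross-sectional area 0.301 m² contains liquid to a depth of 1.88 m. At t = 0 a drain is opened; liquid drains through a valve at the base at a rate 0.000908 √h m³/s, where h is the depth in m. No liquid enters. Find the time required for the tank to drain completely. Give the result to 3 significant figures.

With no inflow, A dh/dt = −0.000908 √h.
Separate and integrate: 2(√h − √h₀) = −(0.000908/A) t.
Tank is empty when √h = 0: t_empty = 2A√h₀/0.000908.
t_empty = 2·0.301·√1.88/0.000908 = 0.60200·1.3711/0.000908 = 909.05 s.

909 s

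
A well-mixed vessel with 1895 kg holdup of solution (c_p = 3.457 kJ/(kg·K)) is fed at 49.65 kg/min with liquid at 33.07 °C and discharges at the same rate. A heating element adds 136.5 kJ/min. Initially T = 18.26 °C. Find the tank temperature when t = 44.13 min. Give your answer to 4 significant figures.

28.95 °C

Heat balance on the well-mixed liquid: M c_p dT/dt = ṁ c_p (T_in − T) + 136.5.
Rearrange: dT/dt = (T_ss − T)/τ with τ = M/ṁ = 38.1672 min and T_ss = T_in + Q̇/(ṁ c_p) = 33.8653 °C.
T approaches T_ss exponentially: T(t) = T_ss + (T₀ − T_ss) e^(−t/τ).
T(44.13) = 33.8653 + (-15.6053)·e^(−44.13/38.1672) = 33.8653 + (-15.6053)·0.314670 = 28.9548 °C.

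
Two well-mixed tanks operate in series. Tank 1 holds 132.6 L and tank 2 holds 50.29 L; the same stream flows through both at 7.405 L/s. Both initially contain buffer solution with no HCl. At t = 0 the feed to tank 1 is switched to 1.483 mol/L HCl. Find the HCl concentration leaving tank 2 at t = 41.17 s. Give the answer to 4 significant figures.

Each tank obeys Vᵢ dCᵢ/dt = Q(Cᵢ₋₁ − Cᵢ), so τᵢ = Vᵢ/Q.
τ₁ = 132.6/7.405 = 17.9068 s; τ₂ = 50.29/7.405 = 6.79136 s.
Solving the cascade with C₁(0)=C₂(0)=0 gives C₂(t) = C_in[1 − (τ₁ e^(−t/τ₁) − τ₂ e^(−t/τ₂))/(τ₁ − τ₂)].
At t = 41.17: e^(−t/τ₁) = 0.100347, e^(−t/τ₂) = 0.00232946.
C₂ = 1.483·[1 − (17.9068·0.100347 − 6.79136·0.00232946)/(11.1155)] = 1.483·0.839766 = 1.24537 mol/L.

1.245 mol/L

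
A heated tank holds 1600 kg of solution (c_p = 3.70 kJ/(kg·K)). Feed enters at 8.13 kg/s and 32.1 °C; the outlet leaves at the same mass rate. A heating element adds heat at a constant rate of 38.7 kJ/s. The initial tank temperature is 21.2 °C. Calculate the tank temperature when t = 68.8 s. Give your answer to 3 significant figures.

M c_p dT/dt = ṁ c_p (T_in − T) + Q̇.
Rearrange: dT/dt = (T_ss − T)/τ with τ = M/ṁ = 196.80 s and T_ss = T_in + Q̇/(ṁ c_p) = 33.387 °C.
Solution: T(t) = T_ss + (T₀ − T_ss) e^(−t/τ).
T(68.8) = 33.387 + (-12.187)·e^(−68.8/196.80) = 33.387 + (-12.187)·0.70498 = 24.795 °C.

24.8 °C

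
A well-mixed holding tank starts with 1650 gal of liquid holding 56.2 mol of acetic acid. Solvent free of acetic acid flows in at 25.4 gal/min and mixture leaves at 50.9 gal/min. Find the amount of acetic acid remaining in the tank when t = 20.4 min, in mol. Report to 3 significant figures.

Total volume: dV/dt = Q_in − Q_out = -25.500 gal/min, so V(t) = 1650 − 25.500 t and V(20.4) = 1129.8 gal.
Species balance (pure solvent in): dm/dt = −Q_out · m/V(t).
Separate: dm/m = −Q_out dt/V(t) ⇒ ln(m/m₀) = −(Q_out/(Q_in−Q_out)) ln(V/V₀).
m = m₀ (V₀/V)^(Q_out/(Q_in−Q_out)) = 56.2 × (1650/1129.8)^(-1.9961) = 26.389 mol.

26.4 mol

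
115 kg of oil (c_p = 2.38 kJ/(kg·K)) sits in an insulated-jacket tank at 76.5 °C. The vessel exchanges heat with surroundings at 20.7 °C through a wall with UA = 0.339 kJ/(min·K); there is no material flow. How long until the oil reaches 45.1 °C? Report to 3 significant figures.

668 min

M c_p dT/dt = −UA(T − T_amb).
τ = M c_p/UA = 807.37 min; T_ss = T_amb = 20.700 °C.
T(t) = T_ss + (T₀ − T_ss)e^(−t/τ); set T = 45.1:
t = −τ ln[(T − T_ss)/(T₀ − T_ss)] = −807.37 · ln(0.43728) = 667.85 min.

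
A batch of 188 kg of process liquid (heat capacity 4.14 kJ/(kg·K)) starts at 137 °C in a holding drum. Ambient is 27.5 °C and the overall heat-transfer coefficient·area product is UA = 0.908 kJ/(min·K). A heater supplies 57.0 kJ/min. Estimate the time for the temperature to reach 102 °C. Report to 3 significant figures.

1190 min

Heat balance on the well-mixed liquid: M c_p dT/dt = −UA(T − T_amb) + Q̇.
τ = M c_p/UA = 857.18 min; T_ss = T_amb + Q̇/UA = 27.5 + 57.0/0.908 = 90.275 °C.
T(t) = T_ss + (T₀ − T_ss)e^(−t/τ); set T = 102:
t = −τ ln[(T − T_ss)/(T₀ − T_ss)] = −857.18 · ln(0.25093) = 1185.1 min.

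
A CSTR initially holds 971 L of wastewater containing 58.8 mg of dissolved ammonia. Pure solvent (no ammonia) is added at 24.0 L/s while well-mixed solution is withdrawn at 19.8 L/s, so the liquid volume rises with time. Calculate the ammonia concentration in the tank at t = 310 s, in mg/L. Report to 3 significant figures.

0.000469 mg/L

Let m(t) be the amount of ammonia. Volume: V(t) = V₀ + (Q_in − Q_out) t = 971 + 4.2000 t; V(310) = 2273.0 L.
Solute balance: dm/dt = 0 − Q_out C = −Q_out m/V(t).
Separate: dm/m = −Q_out dt/V(t) ⇒ ln(m/m₀) = −(Q_out/(Q_in−Q_out)) ln(V/V₀).
m = m₀ (V₀/V)^(Q_out/(Q_in−Q_out)) = 58.8 × (971/2273.0)^(4.7143) = 1.0666 mg.
C = m/V = 1.0666/2273.0 = 0.00046926 mg/L.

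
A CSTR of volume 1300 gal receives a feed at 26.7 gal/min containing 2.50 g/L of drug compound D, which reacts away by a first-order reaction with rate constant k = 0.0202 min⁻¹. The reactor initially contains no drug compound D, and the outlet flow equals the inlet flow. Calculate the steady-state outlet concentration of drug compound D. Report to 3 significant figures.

Species balance: V dC/dt = Q C_in − Q C − k V C.
Steady state (dC/dt = 0): C_ss = Q C_in/(Q + kV) = C_in/(1 + kV/Q).
C_ss = 26.7·2.50/(26.7 + 0.0202·1300) = 66.750/52.960 = 1.2604 g/L.

1.26 g/L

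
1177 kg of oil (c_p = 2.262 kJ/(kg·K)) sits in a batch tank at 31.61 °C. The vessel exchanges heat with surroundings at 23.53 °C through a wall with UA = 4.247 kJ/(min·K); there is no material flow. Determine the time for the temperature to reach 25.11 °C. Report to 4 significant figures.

1023 min

M c_p dT/dt = −UA(T − T_amb).
τ = M c_p/UA = 626.883 min; T_ss = T_amb = 23.5300 °C.
T(t) = T_ss + (T₀ − T_ss)e^(−t/τ); set T = 25.11:
t = −τ ln[(T − T_ss)/(T₀ − T_ss)] = −626.883 · ln(0.195545) = 1023.05 min.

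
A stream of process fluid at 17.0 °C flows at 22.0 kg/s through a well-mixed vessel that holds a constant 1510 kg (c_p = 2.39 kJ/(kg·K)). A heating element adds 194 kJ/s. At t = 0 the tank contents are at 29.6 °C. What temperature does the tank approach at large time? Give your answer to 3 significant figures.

M c_p dT/dt = ṁ c_p (T_in − T) + Q̇.
At steady state dT/dt = 0 ⇒ T_ss = T_in + Q̇/(ṁ c_p) = 17.0 + 194/(22.0·2.39) = 20.690 °C.

20.7 °C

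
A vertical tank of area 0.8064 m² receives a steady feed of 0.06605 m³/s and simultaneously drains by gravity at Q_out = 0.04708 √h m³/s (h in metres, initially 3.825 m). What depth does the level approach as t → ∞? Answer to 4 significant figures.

A dh/dt = Q_in − 0.04708 √h. Steady state requires inflow = outflow:
Q_in = 0.04708 √h_ss ⇒ √h_ss = 0.06605/0.04708 = 1.40293.
h_ss = 1.40293² = 1.96822 m. (Since h₀ = 3.825 m > h_ss, the level will fall toward this value.)

1.968 m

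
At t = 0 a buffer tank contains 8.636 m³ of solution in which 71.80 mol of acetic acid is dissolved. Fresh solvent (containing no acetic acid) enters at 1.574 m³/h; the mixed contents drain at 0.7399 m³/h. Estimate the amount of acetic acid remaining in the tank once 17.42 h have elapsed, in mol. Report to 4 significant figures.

Let m(t) be the amount of acetic acid. Volume: V(t) = V₀ + (Q_in − Q_out) t = 8.636 + 0.834100 t; V(17.42) = 23.1660 m³.
Solute balance: dm/dt = 0 − Q_out C = −Q_out m/V(t).
dm/m = −Q_out dt/(V₀ + 0.834100 t); integrating gives ln(m/m₀) = −(Q_out/(Q_in−Q_out)) ln(V/V₀).
m = m₀ (V₀/V)^(Q_out/(Q_in−Q_out)) = 71.80 × (8.636/23.1660)^(0.887064) = 29.9215 mol.

29.92 mol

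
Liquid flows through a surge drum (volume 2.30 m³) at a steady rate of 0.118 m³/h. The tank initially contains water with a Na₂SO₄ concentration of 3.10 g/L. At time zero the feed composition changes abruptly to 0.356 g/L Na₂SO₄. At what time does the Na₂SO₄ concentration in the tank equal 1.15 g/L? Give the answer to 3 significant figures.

24.2 h

Mass balance on the solute (V constant): V dC/dt = Q(C_in − C), so τ = V/Q = 19.492 h.
C(t) = C_in + (C₀ − C_in) e^(−t/τ). Set C = 1.15 and solve for t:
e^(−t/τ) = (C − C_in)/(C₀ − C_in) = (1.15 − 0.356)/(3.10 − 0.356) = 0.28936
t = −τ ln(…) = 19.492 × 1.2401 = 24.171 h.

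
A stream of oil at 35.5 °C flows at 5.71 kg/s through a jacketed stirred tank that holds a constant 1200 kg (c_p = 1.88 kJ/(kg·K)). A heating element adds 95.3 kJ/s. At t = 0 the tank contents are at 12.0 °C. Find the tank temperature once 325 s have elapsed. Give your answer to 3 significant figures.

37.5 °C

Heat balance on the well-mixed liquid: M c_p dT/dt = ṁ c_p (T_in − T) + 95.3.
τ = M/ṁ = 210.16 s; T_ss = T_in + Q̇/(ṁ c_p) = 35.5 + 95.3/(5.71·1.88) = 44.378 °C.
Integrating: T(t) = T_ss + (T₀ − T_ss) e^(−t/τ).
T(325) = 44.378 + (-32.378)·e^(−325/210.16) = 44.378 + (-32.378)·0.21300 = 37.481 °C.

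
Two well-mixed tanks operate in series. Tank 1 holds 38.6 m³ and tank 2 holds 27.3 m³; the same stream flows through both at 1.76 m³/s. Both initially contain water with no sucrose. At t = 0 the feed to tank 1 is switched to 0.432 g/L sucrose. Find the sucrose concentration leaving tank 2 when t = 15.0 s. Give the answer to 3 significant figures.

Each tank obeys Vᵢ dCᵢ/dt = Q(Cᵢ₋₁ − Cᵢ), so τᵢ = Vᵢ/Q.
τ₁ = 38.6/1.76 = 21.932 s; τ₂ = 27.3/1.76 = 15.511 s.
Solving the cascade with C₁(0)=C₂(0)=0 gives C₂(t) = C_in[1 − (τ₁ e^(−t/τ₁) − τ₂ e^(−t/τ₂))/(τ₁ − τ₂)].
At t = 15.0: e^(−t/τ₁) = 0.50463, e^(−t/τ₂) = 0.38021.
C₂ = 0.432·[1 − (21.932·0.50463 − 15.511·0.38021)/(6.4205)] = 0.432·0.19479 = 0.084150 g/L.

0.0842 g/L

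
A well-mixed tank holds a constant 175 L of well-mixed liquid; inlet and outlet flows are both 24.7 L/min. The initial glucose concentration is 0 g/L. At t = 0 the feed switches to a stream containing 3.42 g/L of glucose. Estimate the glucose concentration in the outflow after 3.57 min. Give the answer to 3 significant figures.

1.35 g/L

Unsteady species balance (constant V, well mixed): V dC/dt = Q(C_in − C).
Time constant τ = V/Q = 175/24.7 = 7.0850 min.
Integrating: C(t) = C_in + (C₀ − C_in) e^(−t/τ).
C(3.57) = 3.42 + (0 − 3.42)·e^(−3.57/7.0850) = 3.42 + (-3.4200)·0.60418 = 1.3537 g/L.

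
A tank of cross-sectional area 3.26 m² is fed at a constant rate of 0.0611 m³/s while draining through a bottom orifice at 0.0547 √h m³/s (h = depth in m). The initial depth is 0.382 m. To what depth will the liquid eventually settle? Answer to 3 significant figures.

1.25 m

Accumulation of liquid (constant cross-section A): A dh/dt = Q_in − 0.0547 √h. At steady state dh/dt = 0:
Q_in = 0.0547 √h_ss ⇒ √h_ss = 0.0611/0.0547 = 1.1170.
h_ss = 1.1170² = 1.2477 m. (Since h₀ = 0.382 m < h_ss, the level will rise toward this value.)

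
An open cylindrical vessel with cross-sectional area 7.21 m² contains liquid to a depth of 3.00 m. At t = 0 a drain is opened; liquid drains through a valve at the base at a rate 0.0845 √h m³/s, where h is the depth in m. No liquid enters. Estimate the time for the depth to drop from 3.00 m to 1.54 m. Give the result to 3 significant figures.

With no inflow, A dh/dt = −0.0845 √h.
This is separable: 2 d(√h)/dt = −0.0845/A, so √h = √h₀ − (0.0845/(2A)) t.
t = 2A(√h₀ − √h)/0.0845 = 2·7.21·(√3.00 − √1.54)/0.0845
  = 14.420 × (1.7321 − 1.2410) / 0.0845 = 83.804 s.

83.8 s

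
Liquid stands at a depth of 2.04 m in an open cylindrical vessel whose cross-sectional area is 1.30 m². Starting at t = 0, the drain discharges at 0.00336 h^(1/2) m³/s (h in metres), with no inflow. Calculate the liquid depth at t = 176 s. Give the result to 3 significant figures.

1.44 m

With no inflow, A dh/dt = −0.00336 √h.
Separate and integrate: 2(√h − √h₀) = −(0.00336/A) t.
√h = √2.04 − 0.00336·176/(2·1.30) = 1.4283 − 0.22745 = 1.2008.
h = 1.2008² = 1.4420 m.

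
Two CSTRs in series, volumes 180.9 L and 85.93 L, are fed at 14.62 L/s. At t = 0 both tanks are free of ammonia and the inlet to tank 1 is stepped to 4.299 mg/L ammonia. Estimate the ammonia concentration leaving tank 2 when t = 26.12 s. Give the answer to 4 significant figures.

Time constants: τᵢ = Vᵢ/Q for each well-mixed tank.
τ₁ = 180.9/14.62 = 12.3735 s; τ₂ = 85.93/14.62 = 5.87756 s.
Tank 1: C₁ = C_in(1 − e^(−t/τ₁)). Tank 2 (τ₁ ≠ τ₂): C₂ = C_in[1 − (τ₁ e^(−t/τ₁) − τ₂ e^(−t/τ₂))/(τ₁ − τ₂)].
At t = 26.12: e^(−t/τ₁) = 0.121120, e^(−t/τ₂) = 0.0117486.
C₂ = 4.299·[1 − (12.3735·0.121120 − 5.87756·0.0117486)/(6.49590)] = 4.299·0.779919 = 3.35287 mg/L.

3.353 mg/L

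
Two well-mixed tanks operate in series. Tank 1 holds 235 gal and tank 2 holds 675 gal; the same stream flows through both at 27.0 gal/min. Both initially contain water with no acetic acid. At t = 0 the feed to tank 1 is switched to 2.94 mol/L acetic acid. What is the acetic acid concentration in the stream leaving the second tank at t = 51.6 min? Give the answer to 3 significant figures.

Each tank obeys Vᵢ dCᵢ/dt = Q(Cᵢ₋₁ − Cᵢ), so τᵢ = Vᵢ/Q.
τ₁ = 235/27.0 = 8.7037 min; τ₂ = 675/27.0 = 25.000 min.
Solving the cascade with C₁(0)=C₂(0)=0 gives C₂(t) = C_in[1 − (τ₁ e^(−t/τ₁) − τ₂ e^(−t/τ₂))/(τ₁ − τ₂)].
At t = 51.6: e^(−t/τ₁) = 0.0026624, e^(−t/τ₂) = 0.12695.
C₂ = 2.94·[1 − (8.7037·0.0026624 − 25.000·0.12695)/(-16.296)] = 2.94·0.80668 = 2.3716 mol/L.

2.37 mol/L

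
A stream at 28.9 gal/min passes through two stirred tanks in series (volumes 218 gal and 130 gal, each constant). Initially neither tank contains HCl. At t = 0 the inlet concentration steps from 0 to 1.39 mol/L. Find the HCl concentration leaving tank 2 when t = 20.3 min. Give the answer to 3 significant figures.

1.18 mol/L

Time constants: τᵢ = Vᵢ/Q for each well-mixed tank.
τ₁ = 218/28.9 = 7.5433 min; τ₂ = 130/28.9 = 4.4983 min.
Solving the cascade with C₁(0)=C₂(0)=0 gives C₂(t) = C_in[1 − (τ₁ e^(−t/τ₁) − τ₂ e^(−t/τ₂))/(τ₁ − τ₂)].
At t = 20.3: e^(−t/τ₁) = 0.067803, e^(−t/τ₂) = 0.010967.
C₂ = 1.39·[1 − (7.5433·0.067803 − 4.4983·0.010967)/(3.0450)] = 1.39·0.84823 = 1.1790 mol/L.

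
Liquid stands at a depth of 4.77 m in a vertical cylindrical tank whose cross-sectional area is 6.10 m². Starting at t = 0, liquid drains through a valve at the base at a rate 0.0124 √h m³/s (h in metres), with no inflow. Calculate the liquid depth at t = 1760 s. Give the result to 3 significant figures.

0.156 m

Mass balance (ρ constant): A dh/dt = −0.0124 √h.
This is separable: 2 d(√h)/dt = −0.0124/A, so √h = √h₀ − (0.0124/(2A)) t.
√h = √4.77 − 0.0124·1760/(2·6.10) = 2.1840 − 1.7889 = 0.39518.
h = 0.39518² = 0.15617 m.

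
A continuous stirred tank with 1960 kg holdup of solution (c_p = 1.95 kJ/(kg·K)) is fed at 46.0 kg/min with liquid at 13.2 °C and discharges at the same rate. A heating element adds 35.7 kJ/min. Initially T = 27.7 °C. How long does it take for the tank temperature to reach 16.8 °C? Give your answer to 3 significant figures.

63.2 min

M c_p dT/dt = ṁ c_p (T_in − T) + Q̇.
τ = M/ṁ = 42.609 min; T_ss = T_in + Q̇/(ṁ c_p) = 13.598 °C.
T(t) = T_ss + (T₀ − T_ss) e^(−t/τ). Set T = 16.8:
e^(−t/τ) = (16.8 − 13.598)/(27.7 − 13.598) = 0.22706
t = −42.609 · ln(0.22706) = 63.169 min.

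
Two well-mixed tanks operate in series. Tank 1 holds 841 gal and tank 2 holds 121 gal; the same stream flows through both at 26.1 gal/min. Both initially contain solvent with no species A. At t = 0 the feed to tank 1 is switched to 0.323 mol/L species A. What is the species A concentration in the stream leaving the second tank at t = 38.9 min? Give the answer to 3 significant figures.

0.210 mol/L

Time constants: τᵢ = Vᵢ/Q for each well-mixed tank.
τ₁ = 841/26.1 = 32.222 min; τ₂ = 121/26.1 = 4.6360 min.
Tank 1: C₁ = C_in(1 − e^(−t/τ₁)). Tank 2 (τ₁ ≠ τ₂): C₂ = C_in[1 − (τ₁ e^(−t/τ₁) − τ₂ e^(−t/τ₂))/(τ₁ − τ₂)].
At t = 38.9: e^(−t/τ₁) = 0.29902, e^(−t/τ₂) = 0.00022694.
C₂ = 0.323·[1 − (32.222·0.29902 − 4.6360·0.00022694)/(27.586)] = 0.323·0.65076 = 0.21020 mol/L.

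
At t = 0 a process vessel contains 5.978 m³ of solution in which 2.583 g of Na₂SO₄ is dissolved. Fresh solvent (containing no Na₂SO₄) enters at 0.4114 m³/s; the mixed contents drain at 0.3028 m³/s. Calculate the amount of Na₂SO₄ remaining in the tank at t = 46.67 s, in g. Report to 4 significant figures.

0.4662 g

Total volume: dV/dt = Q_in − Q_out = 0.108600 m³/s, so V(t) = 5.978 + 0.108600 t and V(46.67) = 11.0464 m³.
No Na₂SO₄ enters, so dm/dt = −Q_out · (m/V).
Separate: dm/m = −Q_out dt/V(t) ⇒ ln(m/m₀) = −(Q_out/(Q_in−Q_out)) ln(V/V₀).
m = m₀ (V₀/V)^(Q_out/(Q_in−Q_out)) = 2.583 × (5.978/11.0464)^(2.78821) = 0.466240 g.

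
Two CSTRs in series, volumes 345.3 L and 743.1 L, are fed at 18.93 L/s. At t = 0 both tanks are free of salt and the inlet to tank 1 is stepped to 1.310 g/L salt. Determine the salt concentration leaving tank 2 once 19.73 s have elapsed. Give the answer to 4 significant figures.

Species balance on tank i: dCᵢ/dt = (Cᵢ₋₁ − Cᵢ)/τᵢ with τᵢ = Vᵢ/Q.
τ₁ = 345.3/18.93 = 18.2409 s; τ₂ = 743.1/18.93 = 39.2552 s.
Tank 1: C₁ = C_in(1 − e^(−t/τ₁)). Tank 2 (τ₁ ≠ τ₂): C₂ = C_in[1 − (τ₁ e^(−t/τ₁) − τ₂ e^(−t/τ₂))/(τ₁ − τ₂)].
At t = 19.73: e^(−t/τ₁) = 0.339040, e^(−t/τ₂) = 0.604950.
C₂ = 1.310·[1 − (18.2409·0.339040 − 39.2552·0.604950)/(-21.0143)] = 1.310·0.164234 = 0.215146 g/L.

0.2151 g/L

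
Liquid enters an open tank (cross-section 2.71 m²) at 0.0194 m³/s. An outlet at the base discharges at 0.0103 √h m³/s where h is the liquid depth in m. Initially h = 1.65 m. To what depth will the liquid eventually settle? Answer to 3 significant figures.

3.55 m

A dh/dt = Q_in − 0.0103 √h. Steady state requires inflow = outflow:
Q_in = 0.0103 √h_ss ⇒ √h_ss = 0.0194/0.0103 = 1.8835.
h_ss = 1.8835² = 3.5476 m. (Since h₀ = 1.65 m < h_ss, the level will rise toward this value.)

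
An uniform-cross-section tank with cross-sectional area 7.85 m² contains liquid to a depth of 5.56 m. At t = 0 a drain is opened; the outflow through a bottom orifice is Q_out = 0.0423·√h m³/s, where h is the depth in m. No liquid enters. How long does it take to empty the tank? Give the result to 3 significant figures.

875 s

A dh/dt = −Q_out = −0.0423 √h.
∫ h^(−1/2) dh = −(0.0423/A) ∫ dt, giving 2√h = 2√h₀ − (0.0423/A) t.
Set h = 0: 2√h₀ = (0.0423/A) t_empty ⇒ t_empty = 2A√h₀/0.0423.
t_empty = 2·7.85·√5.56/0.0423 = 15.700·2.3580/0.0423 = 875.18 s.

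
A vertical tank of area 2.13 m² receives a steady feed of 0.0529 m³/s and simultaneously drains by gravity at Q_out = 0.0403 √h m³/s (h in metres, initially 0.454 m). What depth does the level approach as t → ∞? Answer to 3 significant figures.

1.72 m

Level balance: A dh/dt = 0.0529 − 0.0403 √h. Setting dh/dt = 0:
Q_in = 0.0403 √h_ss ⇒ √h_ss = 0.0529/0.0403 = 1.3127.
h_ss = 1.3127² = 1.7231 m. (Since h₀ = 0.454 m < h_ss, the level will rise toward this value.)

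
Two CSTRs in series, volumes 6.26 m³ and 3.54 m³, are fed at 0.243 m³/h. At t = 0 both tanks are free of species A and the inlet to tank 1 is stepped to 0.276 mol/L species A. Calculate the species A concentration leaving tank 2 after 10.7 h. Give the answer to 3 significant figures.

Time constants: τᵢ = Vᵢ/Q for each well-mixed tank.
τ₁ = 6.26/0.243 = 25.761 h; τ₂ = 3.54/0.243 = 14.568 h.
Tank 1: C₁ = C_in(1 − e^(−t/τ₁)). Tank 2 (τ₁ ≠ τ₂): C₂ = C_in[1 − (τ₁ e^(−t/τ₁) − τ₂ e^(−t/τ₂))/(τ₁ − τ₂)].
At t = 10.7: e^(−t/τ₁) = 0.66011, e^(−t/τ₂) = 0.47975.
C₂ = 0.276·[1 − (25.761·0.66011 − 14.568·0.47975)/(11.193)] = 0.276·0.10516 = 0.029024 mol/L.

0.0290 mol/L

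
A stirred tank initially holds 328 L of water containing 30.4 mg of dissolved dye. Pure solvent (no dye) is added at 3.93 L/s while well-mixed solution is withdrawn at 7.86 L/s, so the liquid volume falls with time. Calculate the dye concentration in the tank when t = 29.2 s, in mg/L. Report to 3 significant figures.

Let m(t) be the amount of dye. Volume: V(t) = V₀ + (Q_in − Q_out) t = 328 − 3.9300 t; V(29.2) = 213.24 L.
No dye enters, so dm/dt = −Q_out · (m/V).
dm/m = −Q_out dt/(V₀ − 3.9300 t); integrating gives ln(m/m₀) = −(Q_out/(Q_in−Q_out)) ln(V/V₀).
m = m₀ (V₀/V)^(Q_out/(Q_in−Q_out)) = 30.4 × (328/213.24)^(-2.0000) = 12.849 mg.
C = m/V = 12.849/213.24 = 0.060256 mg/L.

0.0603 mg/L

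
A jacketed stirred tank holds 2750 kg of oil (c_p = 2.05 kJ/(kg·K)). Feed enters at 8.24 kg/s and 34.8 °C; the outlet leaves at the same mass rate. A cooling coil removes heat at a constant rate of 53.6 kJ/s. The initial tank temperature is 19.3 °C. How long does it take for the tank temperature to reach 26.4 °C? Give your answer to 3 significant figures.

286 s

M c_p dT/dt = ṁ c_p (T_in − T) − Q̇.
τ = M/ṁ = 333.74 s; T_ss = T_in − Q̇/(ṁ c_p) = 31.627 °C.
T(t) = T_ss + (T₀ − T_ss) e^(−t/τ). Set T = 26.4:
e^(−t/τ) = (26.4 − 31.627)/(19.3 − 31.627) = 0.42402
t = −333.74 · ln(0.42402) = 286.34 s.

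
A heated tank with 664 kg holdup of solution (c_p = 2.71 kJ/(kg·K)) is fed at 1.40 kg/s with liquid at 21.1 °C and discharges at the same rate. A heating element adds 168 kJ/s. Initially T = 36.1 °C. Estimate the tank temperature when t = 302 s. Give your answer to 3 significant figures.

M c_p dT/dt = ṁ c_p (T_in − T) + Q̇.
Rearrange: dT/dt = (T_ss − T)/τ with τ = M/ṁ = 474.29 s and T_ss = T_in + Q̇/(ṁ c_p) = 65.380 °C.
Integrating: T(t) = T_ss + (T₀ − T_ss) e^(−t/τ).
T(302) = 65.380 + (-29.280)·e^(−302/474.29) = 65.380 + (-29.280)·0.52901 = 49.891 °C.

49.9 °C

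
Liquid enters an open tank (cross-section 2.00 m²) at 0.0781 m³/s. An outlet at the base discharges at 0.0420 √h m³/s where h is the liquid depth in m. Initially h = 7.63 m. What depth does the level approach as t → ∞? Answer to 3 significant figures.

Level balance: A dh/dt = 0.0781 − 0.0420 √h. Setting dh/dt = 0:
Q_in = 0.0420 √h_ss ⇒ √h_ss = 0.0781/0.0420 = 1.8595.
h_ss = 1.8595² = 3.4578 m. (Since h₀ = 7.63 m > h_ss, the level will fall toward this value.)

3.46 m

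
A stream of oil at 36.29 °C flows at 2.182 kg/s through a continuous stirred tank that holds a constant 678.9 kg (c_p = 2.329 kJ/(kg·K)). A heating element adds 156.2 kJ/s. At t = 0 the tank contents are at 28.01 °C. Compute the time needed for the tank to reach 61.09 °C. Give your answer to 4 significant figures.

585.8 s

M c_p dT/dt = ṁ c_p (T_in − T) + Q̇.
τ = M/ṁ = 311.137 s; T_ss = T_in + Q̇/(ṁ c_p) = 67.0267 °C.
T(t) = T_ss + (T₀ − T_ss) e^(−t/τ). Set T = 61.09:
e^(−t/τ) = (61.09 − 67.0267)/(28.01 − 67.0267) = 0.152157
t = −311.137 · ln(0.152157) = 585.821 s.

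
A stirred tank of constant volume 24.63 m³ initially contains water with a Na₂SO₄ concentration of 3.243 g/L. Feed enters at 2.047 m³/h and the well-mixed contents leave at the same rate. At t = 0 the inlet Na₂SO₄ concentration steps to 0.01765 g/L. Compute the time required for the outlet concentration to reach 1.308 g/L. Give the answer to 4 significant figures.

Unsteady species balance (constant V, well mixed): V dC/dt = Q(C_in − C), so τ = V/Q = 12.0322 h.
C(t) = C_in + (C₀ − C_in) e^(−t/τ). Set C = 1.308 and solve for t:
e^(−t/τ) = (C − C_in)/(C₀ − C_in) = (1.308 − 0.01765)/(3.243 − 0.01765) = 0.400065
t = −τ ln(…) = 12.0322 × 0.916128 = 11.0231 h.

11.02 h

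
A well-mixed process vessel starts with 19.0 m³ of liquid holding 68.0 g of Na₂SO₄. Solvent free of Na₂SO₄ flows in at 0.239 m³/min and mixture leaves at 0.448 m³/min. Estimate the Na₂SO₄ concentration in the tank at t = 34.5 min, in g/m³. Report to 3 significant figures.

2.07 g/m³

Let m(t) be the amount of Na₂SO₄. Volume: V(t) = V₀ + (Q_in − Q_out) t = 19.0 − 0.20900 t; V(34.5) = 11.790 m³.
Solute balance: dm/dt = 0 − Q_out C = −Q_out m/V(t).
Separate: dm/m = −Q_out dt/V(t) ⇒ ln(m/m₀) = −(Q_out/(Q_in−Q_out)) ln(V/V₀).
m = m₀ (V₀/V)^(Q_out/(Q_in−Q_out)) = 68.0 × (19.0/11.790)^(-2.1435) = 24.448 g.
C = m/V = 24.448/11.790 = 2.0737 g/m³.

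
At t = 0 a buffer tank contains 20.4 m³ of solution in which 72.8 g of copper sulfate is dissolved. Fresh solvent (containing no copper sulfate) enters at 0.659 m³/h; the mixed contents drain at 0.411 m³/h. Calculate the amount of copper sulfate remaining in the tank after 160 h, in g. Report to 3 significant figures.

12.2 g

Total volume: dV/dt = Q_in − Q_out = 0.24800 m³/h, so V(t) = 20.4 + 0.24800 t and V(160) = 60.080 m³.
Solute balance: dm/dt = 0 − Q_out C = −Q_out m/V(t).
dm/m = −Q_out dt/(V₀ + 0.24800 t); integrating gives ln(m/m₀) = −(Q_out/(Q_in−Q_out)) ln(V/V₀).
m = m₀ (V₀/V)^(Q_out/(Q_in−Q_out)) = 72.8 × (20.4/60.080)^(1.6573) = 12.154 g.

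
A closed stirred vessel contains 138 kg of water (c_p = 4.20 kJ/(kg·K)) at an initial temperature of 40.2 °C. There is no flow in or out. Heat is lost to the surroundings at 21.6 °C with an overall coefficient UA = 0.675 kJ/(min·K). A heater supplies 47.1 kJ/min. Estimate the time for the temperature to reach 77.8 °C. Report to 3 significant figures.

Lumped-capacitance energy balance: M c_p dT/dt = UA(T_amb − T) + Q̇.
τ = M c_p/UA = 858.67 min; T_ss = T_amb + Q̇/UA = 21.6 + 47.1/0.675 = 91.378 °C.
T(t) = T_ss + (T₀ − T_ss)e^(−t/τ); set T = 77.8:
t = −τ ln[(T − T_ss)/(T₀ − T_ss)] = −858.67 · ln(0.26531) = 1139.3 min.

1140 min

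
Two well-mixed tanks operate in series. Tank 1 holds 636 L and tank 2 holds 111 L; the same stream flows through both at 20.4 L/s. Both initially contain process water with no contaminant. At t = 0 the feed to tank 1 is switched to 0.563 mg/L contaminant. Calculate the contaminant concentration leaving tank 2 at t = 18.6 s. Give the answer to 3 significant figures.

Species balance on tank i: dCᵢ/dt = (Cᵢ₋₁ − Cᵢ)/τᵢ with τᵢ = Vᵢ/Q.
τ₁ = 636/20.4 = 31.176 s; τ₂ = 111/20.4 = 5.4412 s.
Solving the cascade with C₁(0)=C₂(0)=0 gives C₂(t) = C_in[1 − (τ₁ e^(−t/τ₁) − τ₂ e^(−t/τ₂))/(τ₁ − τ₂)].
At t = 18.6: e^(−t/τ₁) = 0.55068, e^(−t/τ₂) = 0.032766.
C₂ = 0.563·[1 − (31.176·0.55068 − 5.4412·0.032766)/(25.735)] = 0.563·0.33982 = 0.19132 mg/L.

0.191 mg/L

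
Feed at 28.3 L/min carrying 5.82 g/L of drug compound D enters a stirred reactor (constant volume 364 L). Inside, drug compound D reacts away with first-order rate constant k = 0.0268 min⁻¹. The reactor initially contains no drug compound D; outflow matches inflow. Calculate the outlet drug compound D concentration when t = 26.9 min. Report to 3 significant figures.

Species balance: V dC/dt = Q C_in − Q C − k V C.
This is linear with rate a = Q/V + k = 0.10455 min⁻¹.
C_ss = Q C_in/(Q + kV) = 4.3281 g/L; C(t) = C_ss + (C₀ − C_ss) e^(−a t).
C(26.9) = 4.3281 + (-4.3281)·e^(−0.10455·26.9) = 4.3281 + (-4.3281)·0.060065 = 4.0681 g/L.

4.07 g/L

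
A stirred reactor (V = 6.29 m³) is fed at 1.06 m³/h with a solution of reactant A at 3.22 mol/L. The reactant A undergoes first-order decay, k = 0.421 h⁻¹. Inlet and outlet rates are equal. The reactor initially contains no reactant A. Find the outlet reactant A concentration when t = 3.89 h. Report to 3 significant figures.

0.828 mol/L

V dC/dt = Q(C_in − C) − k V C.
This is linear with rate a = Q/V + k = 0.58952 h⁻¹.
C_ss = Q C_in/(Q + kV) = 0.92047 mol/L; C(t) = C_ss + (C₀ − C_ss) e^(−a t).
C(3.89) = 0.92047 + (-0.92047)·e^(−0.58952·3.89) = 0.92047 + (-0.92047)·0.10094 = 0.82756 mol/L.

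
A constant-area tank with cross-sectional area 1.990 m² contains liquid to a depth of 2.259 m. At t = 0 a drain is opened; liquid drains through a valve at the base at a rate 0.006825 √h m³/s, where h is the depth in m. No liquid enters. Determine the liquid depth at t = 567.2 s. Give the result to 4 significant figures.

0.2813 m

Unsteady balance on liquid volume: A dh/dt = −0.006825 √h.
∫ h^(−1/2) dh = −(0.006825/A) ∫ dt, giving 2√h = 2√h₀ − (0.006825/A) t.
√h = √2.259 − 0.006825·567.2/(2·1.990) = 1.50300 − 0.972648 = 0.530349.
h = 0.530349² = 0.281270 m.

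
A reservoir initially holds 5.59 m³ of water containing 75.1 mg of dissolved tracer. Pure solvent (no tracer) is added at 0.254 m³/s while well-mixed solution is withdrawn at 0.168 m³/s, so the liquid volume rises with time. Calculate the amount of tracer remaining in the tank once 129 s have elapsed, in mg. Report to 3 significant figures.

8.87 mg

Let m(t) be the amount of tracer. Volume: V(t) = V₀ + (Q_in − Q_out) t = 5.59 + 0.086000 t; V(129) = 16.684 m³.
No tracer enters, so dm/dt = −Q_out · (m/V).
Separate: dm/m = −Q_out dt/V(t) ⇒ ln(m/m₀) = −(Q_out/(Q_in−Q_out)) ln(V/V₀).
m = m₀ (V₀/V)^(Q_out/(Q_in−Q_out)) = 75.1 × (5.59/16.684)^(1.9535) = 8.8706 mg.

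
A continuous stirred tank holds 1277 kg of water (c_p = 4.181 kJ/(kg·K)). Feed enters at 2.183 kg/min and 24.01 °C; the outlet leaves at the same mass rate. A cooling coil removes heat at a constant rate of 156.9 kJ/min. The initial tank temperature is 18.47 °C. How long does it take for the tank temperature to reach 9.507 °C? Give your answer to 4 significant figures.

858.0 min

M c_p dT/dt = ṁ c_p (T_in − T) − Q̇.
τ = M/ṁ = 584.975 min; T_ss = T_in − Q̇/(ṁ c_p) = 6.81948 °C.
T(t) = T_ss + (T₀ − T_ss) e^(−t/τ). Set T = 9.507:
e^(−t/τ) = (9.507 − 6.81948)/(18.47 − 6.81948) = 0.230678
t = −584.975 · ln(0.230678) = 858.001 min.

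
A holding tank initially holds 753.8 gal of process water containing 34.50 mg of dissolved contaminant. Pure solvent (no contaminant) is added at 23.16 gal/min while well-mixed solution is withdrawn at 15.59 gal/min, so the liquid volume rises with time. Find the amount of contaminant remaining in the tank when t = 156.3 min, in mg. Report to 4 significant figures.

4.940 mg

Let m(t) be the amount of contaminant. Volume: V(t) = V₀ + (Q_in − Q_out) t = 753.8 + 7.57000 t; V(156.3) = 1936.99 gal.
No contaminant enters, so dm/dt = −Q_out · (m/V).
Separate: dm/m = −Q_out dt/V(t) ⇒ ln(m/m₀) = −(Q_out/(Q_in−Q_out)) ln(V/V₀).
m = m₀ (V₀/V)^(Q_out/(Q_in−Q_out)) = 34.50 × (753.8/1936.99)^(2.05945) = 4.93982 mg.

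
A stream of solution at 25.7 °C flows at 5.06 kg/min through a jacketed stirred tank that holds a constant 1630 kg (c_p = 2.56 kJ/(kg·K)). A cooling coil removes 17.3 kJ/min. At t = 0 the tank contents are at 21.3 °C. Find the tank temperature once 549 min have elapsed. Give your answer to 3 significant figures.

M c_p dT/dt = ṁ c_p (T_in − T) − Q̇.
Rearrange: dT/dt = (T_ss − T)/τ with τ = M/ṁ = 322.13 min and T_ss = T_in − Q̇/(ṁ c_p) = 24.364 °C.
Integrating: T(t) = T_ss + (T₀ − T_ss) e^(−t/τ).
T(549) = 24.364 + (-3.0645)·e^(−549/322.13) = 24.364 + (-3.0645)·0.18191 = 23.807 °C.

23.8 °C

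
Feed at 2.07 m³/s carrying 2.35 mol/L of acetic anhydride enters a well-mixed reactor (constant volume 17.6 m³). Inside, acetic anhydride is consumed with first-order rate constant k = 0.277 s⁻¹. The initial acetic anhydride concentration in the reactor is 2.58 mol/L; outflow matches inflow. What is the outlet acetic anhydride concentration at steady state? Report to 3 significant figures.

0.700 mol/L

Species balance: V dC/dt = Q C_in − Q C − k V C.
Steady state (dC/dt = 0): C_ss = Q C_in/(Q + kV) = C_in/(1 + kV/Q).
C_ss = 2.07·2.35/(2.07 + 0.277·17.6) = 4.8645/6.9452 = 0.70041 mol/L.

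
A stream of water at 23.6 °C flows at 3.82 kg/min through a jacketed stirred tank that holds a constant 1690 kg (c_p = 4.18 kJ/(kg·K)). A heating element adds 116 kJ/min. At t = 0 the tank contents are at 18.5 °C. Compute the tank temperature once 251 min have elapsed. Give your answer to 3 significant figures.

23.9 °C

M c_p dT/dt = ṁ c_p (T_in − T) + Q̇.
Rearrange: dT/dt = (T_ss − T)/τ with τ = M/ṁ = 442.41 min and T_ss = T_in + Q̇/(ṁ c_p) = 30.865 °C.
T approaches T_ss exponentially: T(t) = T_ss + (T₀ − T_ss) e^(−t/τ).
T(251) = 30.865 + (-12.365)·e^(−251/442.41) = 30.865 + (-12.365)·0.56703 = 23.854 °C.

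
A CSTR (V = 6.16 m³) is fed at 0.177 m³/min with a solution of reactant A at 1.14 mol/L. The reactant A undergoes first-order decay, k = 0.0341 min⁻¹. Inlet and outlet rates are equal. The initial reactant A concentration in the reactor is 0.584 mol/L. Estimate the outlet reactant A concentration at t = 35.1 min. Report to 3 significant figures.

0.528 mol/L

V dC/dt = Q(C_in − C) − k V C.
dC/dt = (Q/V) C_in − (Q/V + k) C; effective rate a = Q/V + k = 0.028734 + 0.0341 = 0.062834 min⁻¹.
C_ss = Q C_in/(Q + kV) = 0.52132 mol/L; C(t) = C_ss + (C₀ − C_ss) e^(−a t).
C(35.1) = 0.52132 + (0.062680)·e^(−0.062834·35.1) = 0.52132 + (0.062680)·0.11020 = 0.52823 mol/L.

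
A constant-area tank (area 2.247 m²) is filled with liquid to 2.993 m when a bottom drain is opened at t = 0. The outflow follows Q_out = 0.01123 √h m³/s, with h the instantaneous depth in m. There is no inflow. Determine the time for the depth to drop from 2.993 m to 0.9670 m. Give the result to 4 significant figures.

With no inflow, A dh/dt = −0.01123 √h.
This is separable: 2 d(√h)/dt = −0.01123/A, so √h = √h₀ − (0.01123/(2A)) t.
t = 2A(√h₀ − √h)/0.01123 = 2·2.247·(√2.993 − √0.9670)/0.01123
  = 4.49400 × (1.73003 − 0.983362) / 0.01123 = 298.800 s.

298.8 s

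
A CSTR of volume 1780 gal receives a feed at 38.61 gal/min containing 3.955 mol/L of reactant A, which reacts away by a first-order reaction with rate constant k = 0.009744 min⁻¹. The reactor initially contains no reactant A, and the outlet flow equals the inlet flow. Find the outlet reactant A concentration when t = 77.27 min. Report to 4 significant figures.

2.489 mol/L

Species balance: V dC/dt = Q C_in − Q C − k V C.
dC/dt = (Q/V) C_in − (Q/V + k) C; effective rate a = Q/V + k = 0.0216910 + 0.009744 = 0.0314350 min⁻¹.
C_ss = Q C_in/(Q + kV) = 2.72906 mol/L; C(t) = C_ss + (C₀ − C_ss) e^(−a t).
C(77.27) = 2.72906 + (-2.72906)·e^(−0.0314350·77.27) = 2.72906 + (-2.72906)·0.0881264 = 2.48856 mol/L.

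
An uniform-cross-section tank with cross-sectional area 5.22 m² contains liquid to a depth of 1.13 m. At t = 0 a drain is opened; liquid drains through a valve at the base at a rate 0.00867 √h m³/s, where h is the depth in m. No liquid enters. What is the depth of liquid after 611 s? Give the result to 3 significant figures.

0.309 m

With no inflow, A dh/dt = −0.00867 √h.
Separate and integrate: 2(√h − √h₀) = −(0.00867/A) t.
√h = √1.13 − 0.00867·611/(2·5.22) = 1.0630 − 0.50741 = 0.55560.
h = 0.55560² = 0.30870 m.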